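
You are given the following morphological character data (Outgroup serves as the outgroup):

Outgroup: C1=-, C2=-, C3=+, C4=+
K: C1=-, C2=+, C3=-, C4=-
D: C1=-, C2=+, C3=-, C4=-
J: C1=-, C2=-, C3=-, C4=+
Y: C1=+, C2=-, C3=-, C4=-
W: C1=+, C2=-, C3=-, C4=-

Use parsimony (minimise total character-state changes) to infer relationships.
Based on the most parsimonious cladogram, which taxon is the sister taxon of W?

Y

Character polarity is set by the outgroup: the derived state is whichever differs from the outgroup's state, so for C3, C4 the derived state is '-', and for the remaining characters it is '+'.
C1 (derived state '+') is shared by W and Y — a synapomorphy uniting that clade.
Only D and K show the derived state '+' for C2, supporting them as a clade.
All ingroup taxa share the derived state '-' for C3; it defines the ingroup but does not resolve relationships within it.
C4: derived state '-' in D, K, W, and Y only — synapomorphy for {D, K, W, Y}.
Most parsimonious ingroup topology: (((K,D),(Y,W)),J).
W and Y form a cherry on this tree, so they are sister taxa.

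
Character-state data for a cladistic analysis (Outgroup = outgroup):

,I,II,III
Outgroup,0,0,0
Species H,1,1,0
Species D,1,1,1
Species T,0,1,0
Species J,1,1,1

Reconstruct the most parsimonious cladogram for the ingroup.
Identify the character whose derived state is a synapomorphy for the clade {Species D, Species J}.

The outgroup has state '0' for every character, so '1' is the derived state throughout.
I (derived state '1') is shared by Species D, Species H, and Species J — a synapomorphy uniting that clade.
All ingroup taxa share the derived state '1' for II; it defines the ingroup but does not resolve relationships within it.
III (derived state '1') is shared by Species D and Species J — a synapomorphy uniting that clade.
Most parsimonious ingroup topology: ((Species H,(Species D,Species J)),Species T).
The clade {Species D, Species J} is supported by III: its derived state '1' occurs in exactly those taxa and in no other taxon (including the outgroup).

III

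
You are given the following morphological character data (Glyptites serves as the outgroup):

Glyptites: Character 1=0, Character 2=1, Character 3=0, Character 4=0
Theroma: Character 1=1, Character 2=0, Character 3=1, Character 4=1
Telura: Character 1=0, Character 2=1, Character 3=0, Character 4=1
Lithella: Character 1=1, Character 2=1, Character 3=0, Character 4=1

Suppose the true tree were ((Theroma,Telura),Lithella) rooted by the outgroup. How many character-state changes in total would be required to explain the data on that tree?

5

Map each character onto ((Theroma,Telura),Lithella) (rooted by Glyptites) and count the minimum state changes it requires (Fitch parsimony):
Character 1: 2; Character 2: 1; Character 3: 1; Character 4: 1.
Total tree length = 5.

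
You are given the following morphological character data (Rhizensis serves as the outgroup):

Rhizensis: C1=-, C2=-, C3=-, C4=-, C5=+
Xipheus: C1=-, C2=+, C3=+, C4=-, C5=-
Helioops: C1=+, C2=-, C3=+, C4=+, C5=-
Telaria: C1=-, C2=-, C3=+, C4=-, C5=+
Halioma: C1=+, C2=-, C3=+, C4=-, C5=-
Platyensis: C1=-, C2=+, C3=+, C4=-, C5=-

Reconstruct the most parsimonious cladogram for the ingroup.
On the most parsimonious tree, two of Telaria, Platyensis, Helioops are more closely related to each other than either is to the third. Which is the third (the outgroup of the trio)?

Telaria

Character polarity is set by the outgroup: the derived state is whichever differs from the outgroup's state, so for C5 the derived state is '-', and for the remaining characters it is '+'.
Only Halioma and Helioops show the derived state '+' for C1, supporting them as a clade.
C2: derived state '+' in Platyensis and Xipheus only — synapomorphy for {Platyensis, Xipheus}.
All ingroup taxa share the derived state '+' for C3; it defines the ingroup but does not resolve relationships within it.
C4 (derived state '+') is unique to Helioops (autapomorphy; uninformative for grouping).
C5: derived state '-' in Halioma, Helioops, Platyensis, and Xipheus only — synapomorphy for {Halioma, Helioops, Platyensis, Xipheus}.
Most parsimonious ingroup topology: (((Xipheus,Platyensis),(Helioops,Halioma)),Telaria).
Platyensis and Helioops share a more recent common ancestor with each other than either does with Telaria, so Telaria is the least closely related of the three.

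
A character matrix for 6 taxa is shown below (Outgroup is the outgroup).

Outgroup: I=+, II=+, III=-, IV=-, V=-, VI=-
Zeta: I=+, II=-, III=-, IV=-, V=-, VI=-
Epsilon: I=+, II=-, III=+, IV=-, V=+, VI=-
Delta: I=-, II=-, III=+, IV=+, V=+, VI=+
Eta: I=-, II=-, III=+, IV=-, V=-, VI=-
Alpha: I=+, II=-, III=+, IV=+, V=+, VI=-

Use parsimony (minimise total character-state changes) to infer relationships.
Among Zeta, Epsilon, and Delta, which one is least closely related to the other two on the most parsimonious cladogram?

Zeta

Character polarity is set by the outgroup: the derived state is whichever differs from the outgroup's state, so for I, II the derived state is '-', and for the remaining characters it is '+'.
I (state '-') occurs in Delta and Eta but conflicts with the nesting implied by the other characters — most parsimoniously interpreted as homoplasy.
II (derived state '-') is shared by all ingroup taxa — unites the whole ingroup.
Only Alpha, Delta, Epsilon, and Eta show the derived state '+' for III, supporting them as a clade.
IV (derived state '+') is shared by Alpha and Delta — a synapomorphy uniting that clade.
V: derived state '+' in Alpha, Delta, and Epsilon only — synapomorphy for {Alpha, Delta, Epsilon}.
VI: derived state '+' in Delta only — an autapomorphy, so it tells us nothing about relationships among taxa.
Most parsimonious ingroup topology: (Zeta,((Epsilon,(Delta,Alpha)),Eta)).
Epsilon and Delta share a more recent common ancestor with each other than either does with Zeta, so Zeta is the least closely related of the three.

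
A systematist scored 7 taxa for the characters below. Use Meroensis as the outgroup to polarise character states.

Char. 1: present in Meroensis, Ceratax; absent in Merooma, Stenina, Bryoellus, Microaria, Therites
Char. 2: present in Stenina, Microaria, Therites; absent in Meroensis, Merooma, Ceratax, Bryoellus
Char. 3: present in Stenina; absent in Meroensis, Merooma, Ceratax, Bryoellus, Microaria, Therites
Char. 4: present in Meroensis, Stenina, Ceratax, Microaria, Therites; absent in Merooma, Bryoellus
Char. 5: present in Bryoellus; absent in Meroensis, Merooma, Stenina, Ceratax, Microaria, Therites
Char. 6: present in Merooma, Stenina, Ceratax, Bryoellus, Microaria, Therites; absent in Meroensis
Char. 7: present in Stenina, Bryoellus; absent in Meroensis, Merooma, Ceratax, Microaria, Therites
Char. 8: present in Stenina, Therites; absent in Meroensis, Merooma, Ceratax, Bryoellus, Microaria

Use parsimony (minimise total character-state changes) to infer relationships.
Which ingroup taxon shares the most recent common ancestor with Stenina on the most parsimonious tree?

Character polarity is set by the outgroup: the derived state is whichever differs from the outgroup's state, so for Char. 1, Char. 4 the derived state is 'absent', and for the remaining characters it is 'present'.
Char. 1 (derived state 'absent') is shared by Bryoellus, Merooma, Microaria, Stenina, and Therites — a synapomorphy uniting that clade.
Char. 2: derived state 'present' in Microaria, Stenina, and Therites only — synapomorphy for {Microaria, Stenina, Therites}.
Char. 3 (derived state 'present') is unique to Stenina (autapomorphy; uninformative for grouping).
Only Bryoellus and Merooma show the derived state 'absent' for Char. 4, supporting them as a clade.
Char. 5 (derived state 'present') is unique to Bryoellus (autapomorphy; uninformative for grouping).
Char. 6 (derived state 'present') is shared by all ingroup taxa — unites the whole ingroup.
Char. 7 groups Bryoellus and Stenina, which is incompatible with the clades supported by the remaining characters; treating it as convergent (homoplasy) costs fewer steps than any alternative tree.
Char. 8 (derived state 'present') is shared by Stenina and Therites — a synapomorphy uniting that clade.
Most parsimonious ingroup topology: (((Merooma,Bryoellus),((Stenina,Therites),Microaria)),Ceratax).
Stenina and Therites form a cherry on this tree, so they are sister taxa.

Therites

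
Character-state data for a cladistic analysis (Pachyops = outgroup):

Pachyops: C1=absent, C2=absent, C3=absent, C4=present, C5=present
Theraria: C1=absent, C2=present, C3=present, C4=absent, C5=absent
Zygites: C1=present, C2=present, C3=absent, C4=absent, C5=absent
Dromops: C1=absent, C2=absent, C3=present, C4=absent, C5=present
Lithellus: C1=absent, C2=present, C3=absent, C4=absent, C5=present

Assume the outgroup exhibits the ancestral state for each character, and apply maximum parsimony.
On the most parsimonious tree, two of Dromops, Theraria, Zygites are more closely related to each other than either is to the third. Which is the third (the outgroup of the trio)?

Dromops

Character polarity is set by the outgroup: the derived state is whichever differs from the outgroup's state, so for C4, C5 the derived state is 'absent', and for the remaining characters it is 'present'.
C1: derived state 'present' in Zygites only — an autapomorphy, so it tells us nothing about relationships among taxa.
C2: derived state 'present' in Lithellus, Theraria, and Zygites only — synapomorphy for {Lithellus, Theraria, Zygites}.
C3 groups Dromops and Theraria, which is incompatible with the clades supported by the remaining characters; treating it as convergent (homoplasy) costs fewer steps than any alternative tree.
All ingroup taxa share the derived state 'absent' for C4; it defines the ingroup but does not resolve relationships within it.
Only Theraria and Zygites show the derived state 'absent' for C5, supporting them as a clade.
Most parsimonious ingroup topology: (((Theraria,Zygites),Lithellus),Dromops).
Zygites and Theraria share a more recent common ancestor with each other than either does with Dromops, so Dromops is the least closely related of the three.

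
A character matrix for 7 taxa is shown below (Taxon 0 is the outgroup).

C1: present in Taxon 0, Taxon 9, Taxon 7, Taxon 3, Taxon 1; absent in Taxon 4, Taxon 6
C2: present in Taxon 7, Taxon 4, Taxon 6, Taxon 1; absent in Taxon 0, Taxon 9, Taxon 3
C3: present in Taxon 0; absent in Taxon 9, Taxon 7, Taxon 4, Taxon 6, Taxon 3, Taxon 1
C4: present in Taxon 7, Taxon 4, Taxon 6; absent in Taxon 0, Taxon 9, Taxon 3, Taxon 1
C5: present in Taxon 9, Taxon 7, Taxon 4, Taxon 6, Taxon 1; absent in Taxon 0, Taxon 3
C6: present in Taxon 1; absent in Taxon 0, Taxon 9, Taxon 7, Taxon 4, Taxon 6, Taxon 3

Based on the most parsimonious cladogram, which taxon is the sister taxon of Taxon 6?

Taxon 4

Character polarity is set by the outgroup: the derived state is whichever differs from the outgroup's state, so for C1, C3 the derived state is 'absent', and for the remaining characters it is 'present'.
C1: derived state 'absent' in Taxon 4 and Taxon 6 only — synapomorphy for {Taxon 4, Taxon 6}.
C2 (derived state 'present') is shared by Taxon 1, Taxon 4, Taxon 6, and Taxon 7 — a synapomorphy uniting that clade.
C3 (derived state 'absent') is shared by all ingroup taxa — unites the whole ingroup.
C4: derived state 'present' in Taxon 4, Taxon 6, and Taxon 7 only — synapomorphy for {Taxon 4, Taxon 6, Taxon 7}.
Only Taxon 1, Taxon 4, Taxon 6, Taxon 7, and Taxon 9 show the derived state 'present' for C5, supporting them as a clade.
C6: derived state 'present' in Taxon 1 only — an autapomorphy, so it tells us nothing about relationships among taxa.
Most parsimonious ingroup topology: ((Taxon 9,((Taxon 7,(Taxon 4,Taxon 6)),Taxon 1)),Taxon 3).
Taxon 6 and Taxon 4 form a cherry on this tree, so they are sister taxa.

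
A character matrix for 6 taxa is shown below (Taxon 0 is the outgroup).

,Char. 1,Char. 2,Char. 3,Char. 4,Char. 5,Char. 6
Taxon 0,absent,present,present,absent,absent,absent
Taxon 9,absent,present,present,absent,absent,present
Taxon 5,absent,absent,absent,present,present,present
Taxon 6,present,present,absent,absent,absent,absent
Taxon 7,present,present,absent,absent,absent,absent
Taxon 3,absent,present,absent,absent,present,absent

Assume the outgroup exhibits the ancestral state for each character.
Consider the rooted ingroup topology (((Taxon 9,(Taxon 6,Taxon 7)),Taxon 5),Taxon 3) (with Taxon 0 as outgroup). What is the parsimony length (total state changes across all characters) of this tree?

9

Map each character onto (((Taxon 9,(Taxon 6,Taxon 7)),Taxon 5),Taxon 3) (rooted by Taxon 0) and count the minimum state changes it requires (Fitch parsimony):
Char. 1: 1; Char. 2: 1; Char. 3: 2; Char. 4: 1; Char. 5: 2; Char. 6: 2.
Total tree length = 9.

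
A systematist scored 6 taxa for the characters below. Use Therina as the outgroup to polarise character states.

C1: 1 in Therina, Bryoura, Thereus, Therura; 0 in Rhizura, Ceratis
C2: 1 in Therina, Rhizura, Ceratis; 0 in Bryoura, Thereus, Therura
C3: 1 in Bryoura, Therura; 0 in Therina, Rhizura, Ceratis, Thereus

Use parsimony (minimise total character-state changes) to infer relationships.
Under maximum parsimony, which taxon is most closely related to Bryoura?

Therura

Character polarity is set by the outgroup: the derived state is whichever differs from the outgroup's state, so for C1, C2 the derived state is '0', and for the remaining characters it is '1'.
C1: derived state '0' in Ceratis and Rhizura only — synapomorphy for {Ceratis, Rhizura}.
Only Bryoura, Thereus, and Therura show the derived state '0' for C2, supporting them as a clade.
C3 (derived state '1') is shared by Bryoura and Therura — a synapomorphy uniting that clade.
Most parsimonious ingroup topology: ((Rhizura,Ceratis),((Bryoura,Therura),Thereus)).
Bryoura and Therura form a cherry on this tree, so they are sister taxa.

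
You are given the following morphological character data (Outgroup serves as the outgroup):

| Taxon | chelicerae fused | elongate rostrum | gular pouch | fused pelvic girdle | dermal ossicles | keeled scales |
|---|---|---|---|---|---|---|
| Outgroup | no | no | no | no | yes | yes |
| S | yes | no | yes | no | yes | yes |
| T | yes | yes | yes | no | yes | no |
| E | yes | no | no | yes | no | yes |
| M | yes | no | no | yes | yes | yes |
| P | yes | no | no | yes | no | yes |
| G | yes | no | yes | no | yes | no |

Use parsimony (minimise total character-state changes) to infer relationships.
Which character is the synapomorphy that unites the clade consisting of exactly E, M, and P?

fused pelvic girdle

Character polarity is set by the outgroup: the derived state is whichever differs from the outgroup's state, so for dermal ossicles, keeled scales the derived state is 'no', and for the remaining characters it is 'yes'.
All ingroup taxa share the derived state 'yes' for chelicerae fused; it defines the ingroup but does not resolve relationships within it.
elongate rostrum: derived state 'yes' in T only — an autapomorphy, so it tells us nothing about relationships among taxa.
Only G, S, and T show the derived state 'yes' for gular pouch, supporting them as a clade.
fused pelvic girdle (derived state 'yes') is shared by E, M, and P — a synapomorphy uniting that clade.
dermal ossicles: derived state 'no' in E and P only — synapomorphy for {E, P}.
keeled scales: derived state 'no' in G and T only — synapomorphy for {G, T}.
Most parsimonious ingroup topology: ((S,(T,G)),((E,P),M)).
The clade {E, M, P} is supported by fused pelvic girdle: its derived state 'yes' occurs in exactly those taxa and in no other taxon (including the outgroup).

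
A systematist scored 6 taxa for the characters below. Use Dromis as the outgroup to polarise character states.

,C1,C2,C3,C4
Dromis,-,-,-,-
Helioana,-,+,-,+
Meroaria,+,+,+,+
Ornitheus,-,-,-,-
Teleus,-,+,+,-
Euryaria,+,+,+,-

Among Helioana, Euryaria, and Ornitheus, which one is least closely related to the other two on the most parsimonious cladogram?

The outgroup has state '-' for every character, so '+' is the derived state throughout.
Only Euryaria and Meroaria show the derived state '+' for C1, supporting them as a clade.
C2: derived state '+' in Euryaria, Helioana, Meroaria, and Teleus only — synapomorphy for {Euryaria, Helioana, Meroaria, Teleus}.
C3: derived state '+' in Euryaria, Meroaria, and Teleus only — synapomorphy for {Euryaria, Meroaria, Teleus}.
C4 groups Helioana and Meroaria, which is incompatible with the clades supported by the remaining characters; treating it as convergent (homoplasy) costs fewer steps than any alternative tree.
Most parsimonious ingroup topology: ((Helioana,((Meroaria,Euryaria),Teleus)),Ornitheus).
Euryaria and Helioana share a more recent common ancestor with each other than either does with Ornitheus, so Ornitheus is the least closely related of the three.

Ornitheus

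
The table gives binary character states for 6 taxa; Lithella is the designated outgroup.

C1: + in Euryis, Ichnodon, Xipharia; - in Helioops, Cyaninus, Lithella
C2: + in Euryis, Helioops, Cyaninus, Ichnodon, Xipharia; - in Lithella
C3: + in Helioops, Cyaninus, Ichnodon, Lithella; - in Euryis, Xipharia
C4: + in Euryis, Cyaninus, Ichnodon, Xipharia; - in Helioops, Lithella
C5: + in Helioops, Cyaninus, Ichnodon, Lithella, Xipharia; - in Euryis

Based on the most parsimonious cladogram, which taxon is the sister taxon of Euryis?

Character polarity is set by the outgroup: the derived state is whichever differs from the outgroup's state, so for C3, C5 the derived state is '-', and for the remaining characters it is '+'.
C1: derived state '+' in Euryis, Ichnodon, and Xipharia only — synapomorphy for {Euryis, Ichnodon, Xipharia}.
All ingroup taxa share the derived state '+' for C2; it defines the ingroup but does not resolve relationships within it.
Only Euryis and Xipharia show the derived state '-' for C3, supporting them as a clade.
C4 (derived state '+') is shared by Cyaninus, Euryis, Ichnodon, and Xipharia — a synapomorphy uniting that clade.
C5 (derived state '-') is unique to Euryis (autapomorphy; uninformative for grouping).
Most parsimonious ingroup topology: ((((Xipharia,Euryis),Ichnodon),Cyaninus),Helioops).
Euryis and Xipharia form a cherry on this tree, so they are sister taxa.

Xipharia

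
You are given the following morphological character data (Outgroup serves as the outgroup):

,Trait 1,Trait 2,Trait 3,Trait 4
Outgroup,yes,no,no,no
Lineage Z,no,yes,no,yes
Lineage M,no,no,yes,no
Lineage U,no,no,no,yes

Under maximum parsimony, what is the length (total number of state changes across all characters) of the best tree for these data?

4

Character polarity is set by the outgroup: the derived state is whichever differs from the outgroup's state, so for Trait 1 the derived state is 'no', and for the remaining characters it is 'yes'.
All ingroup taxa share the derived state 'no' for Trait 1; it defines the ingroup but does not resolve relationships within it.
Trait 2 (derived state 'yes') is unique to Lineage Z (autapomorphy; uninformative for grouping).
Trait 3: derived state 'yes' in Lineage M only — an autapomorphy, so it tells us nothing about relationships among taxa.
Trait 4 (derived state 'yes') is shared by Lineage U and Lineage Z — a synapomorphy uniting that clade.
Most parsimonious ingroup topology: ((Lineage Z,Lineage U),Lineage M).
Changes per character on this tree: Trait 1: 1; Trait 2: 1; Trait 3: 1; Trait 4: 1.
Total = 4.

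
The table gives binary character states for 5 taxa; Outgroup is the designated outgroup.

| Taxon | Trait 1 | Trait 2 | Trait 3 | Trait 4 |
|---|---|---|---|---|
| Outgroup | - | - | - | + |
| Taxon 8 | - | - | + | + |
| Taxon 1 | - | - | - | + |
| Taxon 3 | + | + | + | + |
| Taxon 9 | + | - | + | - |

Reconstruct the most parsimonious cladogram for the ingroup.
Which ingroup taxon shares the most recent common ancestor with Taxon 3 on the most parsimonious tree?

Taxon 9

Character polarity is set by the outgroup: the derived state is whichever differs from the outgroup's state, so for Trait 4 the derived state is '-', and for the remaining characters it is '+'.
Trait 1: derived state '+' in Taxon 3 and Taxon 9 only — synapomorphy for {Taxon 3, Taxon 9}.
Trait 2: derived state '+' in Taxon 3 only — an autapomorphy, so it tells us nothing about relationships among taxa.
Trait 3 (derived state '+') is shared by Taxon 3, Taxon 8, and Taxon 9 — a synapomorphy uniting that clade.
Trait 4: derived state '-' in Taxon 9 only — an autapomorphy, so it tells us nothing about relationships among taxa.
Most parsimonious ingroup topology: ((Taxon 8,(Taxon 3,Taxon 9)),Taxon 1).
Taxon 3 and Taxon 9 form a cherry on this tree, so they are sister taxa.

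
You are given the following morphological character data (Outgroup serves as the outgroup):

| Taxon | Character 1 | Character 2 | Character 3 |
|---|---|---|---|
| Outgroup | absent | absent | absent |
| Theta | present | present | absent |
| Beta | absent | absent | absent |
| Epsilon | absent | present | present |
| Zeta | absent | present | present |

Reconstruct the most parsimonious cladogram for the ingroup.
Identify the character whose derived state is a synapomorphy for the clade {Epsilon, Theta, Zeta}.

The outgroup has state 'absent' for every character, so 'present' is the derived state throughout.
Character 1 (derived state 'present') is unique to Theta (autapomorphy; uninformative for grouping).
Only Epsilon, Theta, and Zeta show the derived state 'present' for Character 2, supporting them as a clade.
Character 3: derived state 'present' in Epsilon and Zeta only — synapomorphy for {Epsilon, Zeta}.
Most parsimonious ingroup topology: ((Theta,(Epsilon,Zeta)),Beta).
The clade {Epsilon, Theta, Zeta} is supported by Character 2: its derived state 'present' occurs in exactly those taxa and in no other taxon (including the outgroup).

Character 2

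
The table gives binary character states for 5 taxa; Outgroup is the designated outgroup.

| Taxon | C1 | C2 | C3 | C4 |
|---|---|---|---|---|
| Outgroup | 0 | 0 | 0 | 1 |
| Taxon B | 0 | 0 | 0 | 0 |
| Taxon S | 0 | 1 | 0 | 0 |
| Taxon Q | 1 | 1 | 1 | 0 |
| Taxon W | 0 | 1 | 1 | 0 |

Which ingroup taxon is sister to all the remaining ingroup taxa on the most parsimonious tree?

Taxon B

Character polarity is set by the outgroup: the derived state is whichever differs from the outgroup's state, so for C4 the derived state is '0', and for the remaining characters it is '1'.
C1 (derived state '1') is unique to Taxon Q (autapomorphy; uninformative for grouping).
C2 (derived state '1') is shared by Taxon Q, Taxon S, and Taxon W — a synapomorphy uniting that clade.
C3: derived state '1' in Taxon Q and Taxon W only — synapomorphy for {Taxon Q, Taxon W}.
C4 (derived state '0') is shared by all ingroup taxa — unites the whole ingroup.
Most parsimonious ingroup topology: (Taxon B,(Taxon S,(Taxon Q,Taxon W))).
Taxon B is sister to the clade containing all other ingroup taxa, so it is the earliest-diverging (most basal) ingroup lineage.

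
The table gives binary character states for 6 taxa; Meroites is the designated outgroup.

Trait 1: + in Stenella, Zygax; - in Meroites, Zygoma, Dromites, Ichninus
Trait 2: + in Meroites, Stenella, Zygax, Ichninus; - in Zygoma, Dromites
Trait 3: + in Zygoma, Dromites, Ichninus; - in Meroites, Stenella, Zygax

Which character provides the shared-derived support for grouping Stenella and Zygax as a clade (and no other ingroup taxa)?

Trait 1

Character polarity is set by the outgroup: the derived state is whichever differs from the outgroup's state, so for Trait 2 the derived state is '-', and for the remaining characters it is '+'.
Trait 1 (derived state '+') is shared by Stenella and Zygax — a synapomorphy uniting that clade.
Only Dromites and Zygoma show the derived state '-' for Trait 2, supporting them as a clade.
Only Dromites, Ichninus, and Zygoma show the derived state '+' for Trait 3, supporting them as a clade.
Most parsimonious ingroup topology: (((Zygoma,Dromites),Ichninus),(Stenella,Zygax)).
The clade {Stenella, Zygax} is supported by Trait 1: its derived state '+' occurs in exactly those taxa and in no other taxon (including the outgroup).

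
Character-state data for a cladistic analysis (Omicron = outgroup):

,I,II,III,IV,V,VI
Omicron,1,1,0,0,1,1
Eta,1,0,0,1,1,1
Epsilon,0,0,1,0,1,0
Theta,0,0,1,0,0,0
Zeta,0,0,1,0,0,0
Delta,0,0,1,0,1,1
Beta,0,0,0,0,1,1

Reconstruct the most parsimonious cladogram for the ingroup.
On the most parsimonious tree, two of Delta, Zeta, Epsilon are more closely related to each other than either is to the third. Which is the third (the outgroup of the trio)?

Delta

Character polarity is set by the outgroup: the derived state is whichever differs from the outgroup's state, so for I, II, V, VI the derived state is '0', and for the remaining characters it is '1'.
Only Beta, Delta, Epsilon, Theta, and Zeta show the derived state '0' for I, supporting them as a clade.
II (derived state '0') is shared by all ingroup taxa — unites the whole ingroup.
III: derived state '1' in Delta, Epsilon, Theta, and Zeta only — synapomorphy for {Delta, Epsilon, Theta, Zeta}.
IV: derived state '1' in Eta only — an autapomorphy, so it tells us nothing about relationships among taxa.
V: derived state '0' in Theta and Zeta only — synapomorphy for {Theta, Zeta}.
VI (derived state '0') is shared by Epsilon, Theta, and Zeta — a synapomorphy uniting that clade.
Most parsimonious ingroup topology: (Eta,(((Epsilon,(Theta,Zeta)),Delta),Beta)).
Zeta and Epsilon share a more recent common ancestor with each other than either does with Delta, so Delta is the least closely related of the three.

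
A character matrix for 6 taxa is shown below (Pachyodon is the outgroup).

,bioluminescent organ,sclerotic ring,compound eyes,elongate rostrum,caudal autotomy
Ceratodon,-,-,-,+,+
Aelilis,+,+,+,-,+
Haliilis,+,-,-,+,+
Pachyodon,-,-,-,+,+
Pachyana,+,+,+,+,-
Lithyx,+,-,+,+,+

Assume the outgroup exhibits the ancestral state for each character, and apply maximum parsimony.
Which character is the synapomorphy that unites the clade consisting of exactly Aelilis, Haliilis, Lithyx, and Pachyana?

Character polarity is set by the outgroup: the derived state is whichever differs from the outgroup's state, so for elongate rostrum, caudal autotomy the derived state is '-', and for the remaining characters it is '+'.
bioluminescent organ (derived state '+') is shared by Aelilis, Haliilis, Lithyx, and Pachyana — a synapomorphy uniting that clade.
sclerotic ring: derived state '+' in Aelilis and Pachyana only — synapomorphy for {Aelilis, Pachyana}.
Only Aelilis, Lithyx, and Pachyana show the derived state '+' for compound eyes, supporting them as a clade.
elongate rostrum: derived state '-' in Aelilis only — an autapomorphy, so it tells us nothing about relationships among taxa.
caudal autotomy: derived state '-' in Pachyana only — an autapomorphy, so it tells us nothing about relationships among taxa.
Most parsimonious ingroup topology: (((Lithyx,(Aelilis,Pachyana)),Haliilis),Ceratodon).
The clade {Aelilis, Haliilis, Lithyx, Pachyana} is supported by bioluminescent organ: its derived state '+' occurs in exactly those taxa and in no other taxon (including the outgroup).

bioluminescent organ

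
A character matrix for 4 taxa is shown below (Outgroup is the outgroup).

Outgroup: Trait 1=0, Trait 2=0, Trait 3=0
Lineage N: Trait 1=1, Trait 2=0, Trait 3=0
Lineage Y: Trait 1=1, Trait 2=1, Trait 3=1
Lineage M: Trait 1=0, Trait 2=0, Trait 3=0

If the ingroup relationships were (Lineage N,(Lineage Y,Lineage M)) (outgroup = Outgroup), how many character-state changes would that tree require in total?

Map each character onto (Lineage N,(Lineage Y,Lineage M)) (rooted by Outgroup) and count the minimum state changes it requires (Fitch parsimony):
Trait 1: 2; Trait 2: 1; Trait 3: 1.
Total tree length = 4.

4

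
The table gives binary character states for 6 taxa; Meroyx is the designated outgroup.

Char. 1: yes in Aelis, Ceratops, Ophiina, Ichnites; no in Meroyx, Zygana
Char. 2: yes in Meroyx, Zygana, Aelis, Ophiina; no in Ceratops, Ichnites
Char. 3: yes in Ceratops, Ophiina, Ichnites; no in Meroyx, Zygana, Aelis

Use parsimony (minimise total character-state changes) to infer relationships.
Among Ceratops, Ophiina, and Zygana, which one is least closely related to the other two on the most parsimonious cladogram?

Zygana

Character polarity is set by the outgroup: the derived state is whichever differs from the outgroup's state, so for Char. 2 the derived state is 'no', and for the remaining characters it is 'yes'.
Only Aelis, Ceratops, Ichnites, and Ophiina show the derived state 'yes' for Char. 1, supporting them as a clade.
Char. 2 (derived state 'no') is shared by Ceratops and Ichnites — a synapomorphy uniting that clade.
Char. 3 (derived state 'yes') is shared by Ceratops, Ichnites, and Ophiina — a synapomorphy uniting that clade.
Most parsimonious ingroup topology: (Zygana,(Aelis,((Ceratops,Ichnites),Ophiina))).
Ceratops and Ophiina share a more recent common ancestor with each other than either does with Zygana, so Zygana is the least closely related of the three.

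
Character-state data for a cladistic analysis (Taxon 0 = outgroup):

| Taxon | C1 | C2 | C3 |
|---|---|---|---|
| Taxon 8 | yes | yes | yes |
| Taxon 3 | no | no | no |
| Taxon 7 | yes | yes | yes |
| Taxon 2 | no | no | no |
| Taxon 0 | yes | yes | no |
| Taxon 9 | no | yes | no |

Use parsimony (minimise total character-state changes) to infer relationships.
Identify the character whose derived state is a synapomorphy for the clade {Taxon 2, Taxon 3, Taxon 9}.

Character polarity is set by the outgroup: the derived state is whichever differs from the outgroup's state, so for C1, C2 the derived state is 'no', and for the remaining characters it is 'yes'.
C1: derived state 'no' in Taxon 2, Taxon 3, and Taxon 9 only — synapomorphy for {Taxon 2, Taxon 3, Taxon 9}.
C2: derived state 'no' in Taxon 2 and Taxon 3 only — synapomorphy for {Taxon 2, Taxon 3}.
Only Taxon 7 and Taxon 8 show the derived state 'yes' for C3, supporting them as a clade.
Most parsimonious ingroup topology: ((Taxon 9,(Taxon 2,Taxon 3)),(Taxon 7,Taxon 8)).
The clade {Taxon 2, Taxon 3, Taxon 9} is supported by C1: its derived state 'no' occurs in exactly those taxa and in no other taxon (including the outgroup).

C1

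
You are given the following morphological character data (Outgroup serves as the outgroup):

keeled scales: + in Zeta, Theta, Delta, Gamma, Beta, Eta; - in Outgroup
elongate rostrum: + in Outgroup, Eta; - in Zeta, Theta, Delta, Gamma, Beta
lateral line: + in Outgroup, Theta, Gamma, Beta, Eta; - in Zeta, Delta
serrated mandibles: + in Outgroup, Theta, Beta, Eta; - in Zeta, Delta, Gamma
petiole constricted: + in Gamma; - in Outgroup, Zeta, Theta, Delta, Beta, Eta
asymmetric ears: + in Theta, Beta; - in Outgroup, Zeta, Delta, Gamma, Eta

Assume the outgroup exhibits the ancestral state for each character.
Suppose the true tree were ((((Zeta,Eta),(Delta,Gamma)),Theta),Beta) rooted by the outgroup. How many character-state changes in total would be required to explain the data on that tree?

Map each character onto ((((Zeta,Eta),(Delta,Gamma)),Theta),Beta) (rooted by Outgroup) and count the minimum state changes it requires (Fitch parsimony):
keeled scales: 1; elongate rostrum: 2; lateral line: 2; serrated mandibles: 2; petiole constricted: 1; asymmetric ears: 2.
Total tree length = 10.

10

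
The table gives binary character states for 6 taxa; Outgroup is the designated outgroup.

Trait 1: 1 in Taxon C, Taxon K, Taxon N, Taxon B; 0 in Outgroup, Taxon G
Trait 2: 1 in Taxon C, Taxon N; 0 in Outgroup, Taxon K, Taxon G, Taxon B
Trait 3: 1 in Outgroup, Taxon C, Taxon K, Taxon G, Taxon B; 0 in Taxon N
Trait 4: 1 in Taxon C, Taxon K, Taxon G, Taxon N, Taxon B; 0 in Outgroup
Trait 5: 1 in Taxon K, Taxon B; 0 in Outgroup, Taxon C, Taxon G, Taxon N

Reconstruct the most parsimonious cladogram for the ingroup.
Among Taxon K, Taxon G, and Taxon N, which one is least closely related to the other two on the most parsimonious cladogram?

Character polarity is set by the outgroup: the derived state is whichever differs from the outgroup's state, so for Trait 3 the derived state is '0', and for the remaining characters it is '1'.
Trait 1 (derived state '1') is shared by Taxon B, Taxon C, Taxon K, and Taxon N — a synapomorphy uniting that clade.
Trait 2: derived state '1' in Taxon C and Taxon N only — synapomorphy for {Taxon C, Taxon N}.
Trait 3 (derived state '0') is unique to Taxon N (autapomorphy; uninformative for grouping).
Trait 4 (derived state '1') is shared by all ingroup taxa — unites the whole ingroup.
Trait 5 (derived state '1') is shared by Taxon B and Taxon K — a synapomorphy uniting that clade.
Most parsimonious ingroup topology: (((Taxon C,Taxon N),(Taxon K,Taxon B)),Taxon G).
Taxon K and Taxon N share a more recent common ancestor with each other than either does with Taxon G, so Taxon G is the least closely related of the three.

Taxon G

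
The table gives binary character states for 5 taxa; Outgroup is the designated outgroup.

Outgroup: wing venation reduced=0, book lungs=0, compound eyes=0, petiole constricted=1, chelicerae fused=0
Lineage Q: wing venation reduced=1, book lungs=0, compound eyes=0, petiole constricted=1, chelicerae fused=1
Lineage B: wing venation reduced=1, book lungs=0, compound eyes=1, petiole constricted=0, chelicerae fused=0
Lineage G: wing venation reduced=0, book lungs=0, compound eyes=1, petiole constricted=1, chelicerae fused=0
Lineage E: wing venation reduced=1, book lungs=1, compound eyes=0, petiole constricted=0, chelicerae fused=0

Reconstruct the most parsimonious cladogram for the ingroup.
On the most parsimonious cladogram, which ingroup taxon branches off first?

Lineage G

Character polarity is set by the outgroup: the derived state is whichever differs from the outgroup's state, so for petiole constricted the derived state is '0', and for the remaining characters it is '1'.
wing venation reduced: derived state '1' in Lineage B, Lineage E, and Lineage Q only — synapomorphy for {Lineage B, Lineage E, Lineage Q}.
book lungs (derived state '1') is unique to Lineage E (autapomorphy; uninformative for grouping).
compound eyes groups Lineage B and Lineage G, which is incompatible with the clades supported by the remaining characters; treating it as convergent (homoplasy) costs fewer steps than any alternative tree.
petiole constricted (derived state '0') is shared by Lineage B and Lineage E — a synapomorphy uniting that clade.
chelicerae fused (derived state '1') is unique to Lineage Q (autapomorphy; uninformative for grouping).
Most parsimonious ingroup topology: ((Lineage Q,(Lineage B,Lineage E)),Lineage G).
Lineage G is sister to the clade containing all other ingroup taxa, so it is the earliest-diverging (most basal) ingroup lineage.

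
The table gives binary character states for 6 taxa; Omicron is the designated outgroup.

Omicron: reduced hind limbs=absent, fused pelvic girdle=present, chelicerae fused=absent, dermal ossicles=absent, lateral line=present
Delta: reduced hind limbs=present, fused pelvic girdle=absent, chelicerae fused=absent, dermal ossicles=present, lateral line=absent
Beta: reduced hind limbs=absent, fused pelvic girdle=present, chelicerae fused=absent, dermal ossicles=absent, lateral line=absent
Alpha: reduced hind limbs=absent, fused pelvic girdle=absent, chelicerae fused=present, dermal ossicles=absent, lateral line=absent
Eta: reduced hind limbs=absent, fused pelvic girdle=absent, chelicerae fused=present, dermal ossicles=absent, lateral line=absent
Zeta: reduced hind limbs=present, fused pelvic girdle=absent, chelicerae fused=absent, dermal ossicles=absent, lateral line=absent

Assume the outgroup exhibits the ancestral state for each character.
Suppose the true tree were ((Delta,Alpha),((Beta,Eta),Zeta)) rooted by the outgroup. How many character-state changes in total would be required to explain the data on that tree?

Map each character onto ((Delta,Alpha),((Beta,Eta),Zeta)) (rooted by Omicron) and count the minimum state changes it requires (Fitch parsimony):
reduced hind limbs: 2; fused pelvic girdle: 2; chelicerae fused: 2; dermal ossicles: 1; lateral line: 1.
Total tree length = 8.

8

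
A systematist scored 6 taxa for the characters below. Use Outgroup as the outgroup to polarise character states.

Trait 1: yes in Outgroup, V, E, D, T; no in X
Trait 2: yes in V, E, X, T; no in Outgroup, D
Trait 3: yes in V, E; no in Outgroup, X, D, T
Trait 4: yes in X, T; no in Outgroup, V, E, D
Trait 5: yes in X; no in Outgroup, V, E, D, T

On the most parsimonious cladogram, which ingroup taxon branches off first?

Character polarity is set by the outgroup: the derived state is whichever differs from the outgroup's state, so for Trait 1 the derived state is 'no', and for the remaining characters it is 'yes'.
Trait 1: derived state 'no' in X only — an autapomorphy, so it tells us nothing about relationships among taxa.
Trait 2 (derived state 'yes') is shared by E, T, V, and X — a synapomorphy uniting that clade.
Trait 3: derived state 'yes' in E and V only — synapomorphy for {E, V}.
Trait 4 (derived state 'yes') is shared by T and X — a synapomorphy uniting that clade.
Trait 5 (derived state 'yes') is unique to X (autapomorphy; uninformative for grouping).
Most parsimonious ingroup topology: (((V,E),(X,T)),D).
D is sister to the clade containing all other ingroup taxa, so it is the earliest-diverging (most basal) ingroup lineage.

D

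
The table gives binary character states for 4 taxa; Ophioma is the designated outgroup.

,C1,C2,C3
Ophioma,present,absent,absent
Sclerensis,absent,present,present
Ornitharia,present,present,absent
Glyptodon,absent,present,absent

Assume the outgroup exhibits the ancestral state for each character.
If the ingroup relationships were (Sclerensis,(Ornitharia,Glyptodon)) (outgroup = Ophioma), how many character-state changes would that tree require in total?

4

Map each character onto (Sclerensis,(Ornitharia,Glyptodon)) (rooted by Ophioma) and count the minimum state changes it requires (Fitch parsimony):
C1: 2; C2: 1; C3: 1.
Total tree length = 4.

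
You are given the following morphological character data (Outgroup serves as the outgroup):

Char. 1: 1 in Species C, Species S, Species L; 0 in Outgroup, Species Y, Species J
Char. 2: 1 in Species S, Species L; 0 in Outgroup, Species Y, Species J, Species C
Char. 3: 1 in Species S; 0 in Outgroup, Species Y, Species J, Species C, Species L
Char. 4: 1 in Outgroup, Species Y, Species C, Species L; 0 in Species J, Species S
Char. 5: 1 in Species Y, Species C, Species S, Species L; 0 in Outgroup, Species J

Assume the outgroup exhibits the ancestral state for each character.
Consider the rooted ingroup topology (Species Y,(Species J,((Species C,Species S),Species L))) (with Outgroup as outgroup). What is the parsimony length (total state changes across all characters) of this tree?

8

Map each character onto (Species Y,(Species J,((Species C,Species S),Species L))) (rooted by Outgroup) and count the minimum state changes it requires (Fitch parsimony):
Char. 1: 1; Char. 2: 2; Char. 3: 1; Char. 4: 2; Char. 5: 2.
Total tree length = 8.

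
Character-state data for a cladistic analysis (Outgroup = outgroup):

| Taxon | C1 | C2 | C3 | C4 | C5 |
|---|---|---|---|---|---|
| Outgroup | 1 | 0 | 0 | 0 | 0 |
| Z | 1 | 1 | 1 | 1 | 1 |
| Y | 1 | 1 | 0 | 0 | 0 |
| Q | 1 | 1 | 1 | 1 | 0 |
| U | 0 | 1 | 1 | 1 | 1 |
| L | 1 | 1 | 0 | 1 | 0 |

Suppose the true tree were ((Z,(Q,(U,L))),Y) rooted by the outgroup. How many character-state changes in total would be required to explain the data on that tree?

Map each character onto ((Z,(Q,(U,L))),Y) (rooted by Outgroup) and count the minimum state changes it requires (Fitch parsimony):
C1: 1; C2: 1; C3: 2; C4: 1; C5: 2.
Total tree length = 7.

7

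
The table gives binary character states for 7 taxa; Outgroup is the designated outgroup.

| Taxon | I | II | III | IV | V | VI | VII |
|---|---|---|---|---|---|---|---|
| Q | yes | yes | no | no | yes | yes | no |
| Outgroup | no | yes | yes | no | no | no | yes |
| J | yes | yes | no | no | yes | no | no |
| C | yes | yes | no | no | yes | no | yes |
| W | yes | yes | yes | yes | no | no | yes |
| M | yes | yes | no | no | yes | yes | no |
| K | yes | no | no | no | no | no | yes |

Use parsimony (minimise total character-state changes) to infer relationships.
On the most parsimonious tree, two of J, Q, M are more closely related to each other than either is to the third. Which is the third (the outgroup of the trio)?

J

Character polarity is set by the outgroup: the derived state is whichever differs from the outgroup's state, so for II, III, VII the derived state is 'no', and for the remaining characters it is 'yes'.
I (derived state 'yes') is shared by all ingroup taxa — unites the whole ingroup.
II: derived state 'no' in K only — an autapomorphy, so it tells us nothing about relationships among taxa.
III: derived state 'no' in C, J, K, M, and Q only — synapomorphy for {C, J, K, M, Q}.
IV: derived state 'yes' in W only — an autapomorphy, so it tells us nothing about relationships among taxa.
V: derived state 'yes' in C, J, M, and Q only — synapomorphy for {C, J, M, Q}.
Only M and Q show the derived state 'yes' for VI, supporting them as a clade.
VII (derived state 'no') is shared by J, M, and Q — a synapomorphy uniting that clade.
Most parsimonious ingroup topology: (((((M,Q),J),C),K),W).
M and Q share a more recent common ancestor with each other than either does with J, so J is the least closely related of the three.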